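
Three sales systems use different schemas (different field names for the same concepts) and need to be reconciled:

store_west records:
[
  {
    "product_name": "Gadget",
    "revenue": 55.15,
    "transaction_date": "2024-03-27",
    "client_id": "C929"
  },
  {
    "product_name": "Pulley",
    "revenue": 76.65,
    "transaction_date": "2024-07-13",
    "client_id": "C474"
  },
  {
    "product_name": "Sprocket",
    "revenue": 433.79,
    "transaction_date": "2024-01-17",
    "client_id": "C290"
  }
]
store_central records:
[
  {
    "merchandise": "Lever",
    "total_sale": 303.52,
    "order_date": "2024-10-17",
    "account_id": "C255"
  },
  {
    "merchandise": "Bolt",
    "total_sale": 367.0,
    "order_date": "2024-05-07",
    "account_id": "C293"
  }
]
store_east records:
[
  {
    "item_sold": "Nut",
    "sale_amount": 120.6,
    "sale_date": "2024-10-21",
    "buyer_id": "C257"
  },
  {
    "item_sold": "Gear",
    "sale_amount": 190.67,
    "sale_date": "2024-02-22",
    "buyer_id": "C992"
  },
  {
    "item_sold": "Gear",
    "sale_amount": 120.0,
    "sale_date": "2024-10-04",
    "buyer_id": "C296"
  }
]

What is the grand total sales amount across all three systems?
1667.38

Schema reconciliation - all amount fields map to sale amount:

store_west (revenue): 565.59
store_central (total_sale): 670.52
store_east (sale_amount): 431.27

Grand total: 1667.38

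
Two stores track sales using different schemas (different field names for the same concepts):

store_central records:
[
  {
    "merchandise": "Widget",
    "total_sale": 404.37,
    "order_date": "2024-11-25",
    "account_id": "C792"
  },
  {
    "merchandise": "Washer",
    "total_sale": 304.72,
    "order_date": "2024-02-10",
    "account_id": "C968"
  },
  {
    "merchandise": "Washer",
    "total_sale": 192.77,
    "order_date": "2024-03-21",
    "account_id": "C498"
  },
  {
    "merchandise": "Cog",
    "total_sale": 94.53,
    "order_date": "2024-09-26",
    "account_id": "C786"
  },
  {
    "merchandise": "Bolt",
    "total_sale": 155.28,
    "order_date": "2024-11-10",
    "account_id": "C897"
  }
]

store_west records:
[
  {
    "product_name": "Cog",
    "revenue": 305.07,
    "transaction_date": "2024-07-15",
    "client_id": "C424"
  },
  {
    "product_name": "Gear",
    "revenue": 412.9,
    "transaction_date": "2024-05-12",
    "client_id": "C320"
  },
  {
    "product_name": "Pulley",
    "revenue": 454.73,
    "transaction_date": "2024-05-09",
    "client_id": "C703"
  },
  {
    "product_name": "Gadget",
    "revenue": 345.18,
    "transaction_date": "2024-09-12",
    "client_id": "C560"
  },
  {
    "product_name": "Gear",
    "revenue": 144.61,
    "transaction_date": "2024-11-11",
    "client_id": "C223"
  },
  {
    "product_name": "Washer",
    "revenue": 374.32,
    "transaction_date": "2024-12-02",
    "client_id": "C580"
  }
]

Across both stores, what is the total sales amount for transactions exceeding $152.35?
2949.34

Schema mapping: "total_sale" (store_central) = "revenue" (store_west) = sale amount

Sum of sales > $152.35 in store_central: 1057.14
Sum of sales > $152.35 in store_west: 1892.2

Total: 1057.14 + 1892.2 = 2949.34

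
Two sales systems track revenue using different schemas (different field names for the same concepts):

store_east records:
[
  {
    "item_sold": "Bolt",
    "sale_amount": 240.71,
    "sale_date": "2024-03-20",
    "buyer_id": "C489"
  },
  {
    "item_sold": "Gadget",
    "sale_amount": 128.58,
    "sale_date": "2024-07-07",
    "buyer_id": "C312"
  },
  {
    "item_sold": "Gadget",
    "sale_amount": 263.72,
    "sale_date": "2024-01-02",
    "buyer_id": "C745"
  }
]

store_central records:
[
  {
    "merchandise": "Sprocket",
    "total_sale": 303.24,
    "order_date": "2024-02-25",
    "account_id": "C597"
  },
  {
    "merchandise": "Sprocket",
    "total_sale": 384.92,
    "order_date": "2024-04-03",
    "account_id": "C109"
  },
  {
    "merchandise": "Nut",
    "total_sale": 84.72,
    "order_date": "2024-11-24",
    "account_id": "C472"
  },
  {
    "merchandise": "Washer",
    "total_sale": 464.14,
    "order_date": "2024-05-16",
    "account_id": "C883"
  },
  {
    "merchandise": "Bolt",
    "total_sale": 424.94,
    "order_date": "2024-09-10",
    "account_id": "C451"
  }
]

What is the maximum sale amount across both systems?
464.14

Reconcile: "sale_amount" (store_east) = "total_sale" (store_central) = sale amount

Maximum in store_east: 263.72
Maximum in store_central: 464.14

Overall maximum: max(263.72, 464.14) = 464.14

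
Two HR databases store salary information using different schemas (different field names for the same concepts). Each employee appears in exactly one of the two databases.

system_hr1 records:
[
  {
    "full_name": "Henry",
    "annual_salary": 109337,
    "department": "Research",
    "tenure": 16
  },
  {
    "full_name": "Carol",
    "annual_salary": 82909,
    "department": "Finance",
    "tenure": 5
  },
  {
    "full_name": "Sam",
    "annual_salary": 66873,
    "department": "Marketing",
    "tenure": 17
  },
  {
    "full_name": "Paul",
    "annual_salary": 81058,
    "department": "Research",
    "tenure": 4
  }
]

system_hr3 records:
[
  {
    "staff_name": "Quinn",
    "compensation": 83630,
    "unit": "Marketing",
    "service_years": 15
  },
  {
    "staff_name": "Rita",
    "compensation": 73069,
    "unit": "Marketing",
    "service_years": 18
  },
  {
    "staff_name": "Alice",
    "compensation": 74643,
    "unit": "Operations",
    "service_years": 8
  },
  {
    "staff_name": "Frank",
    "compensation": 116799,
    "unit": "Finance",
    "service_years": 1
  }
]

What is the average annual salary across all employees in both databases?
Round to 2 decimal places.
86039.75

Schema mapping: "annual_salary" (system_hr1) = "compensation" (system_hr3) = annual salary

All salaries: [109337, 82909, 66873, 81058, 83630, 73069, 74643, 116799]
Sum: 688318
Count: 8
Average: 688318 / 8 = 86039.75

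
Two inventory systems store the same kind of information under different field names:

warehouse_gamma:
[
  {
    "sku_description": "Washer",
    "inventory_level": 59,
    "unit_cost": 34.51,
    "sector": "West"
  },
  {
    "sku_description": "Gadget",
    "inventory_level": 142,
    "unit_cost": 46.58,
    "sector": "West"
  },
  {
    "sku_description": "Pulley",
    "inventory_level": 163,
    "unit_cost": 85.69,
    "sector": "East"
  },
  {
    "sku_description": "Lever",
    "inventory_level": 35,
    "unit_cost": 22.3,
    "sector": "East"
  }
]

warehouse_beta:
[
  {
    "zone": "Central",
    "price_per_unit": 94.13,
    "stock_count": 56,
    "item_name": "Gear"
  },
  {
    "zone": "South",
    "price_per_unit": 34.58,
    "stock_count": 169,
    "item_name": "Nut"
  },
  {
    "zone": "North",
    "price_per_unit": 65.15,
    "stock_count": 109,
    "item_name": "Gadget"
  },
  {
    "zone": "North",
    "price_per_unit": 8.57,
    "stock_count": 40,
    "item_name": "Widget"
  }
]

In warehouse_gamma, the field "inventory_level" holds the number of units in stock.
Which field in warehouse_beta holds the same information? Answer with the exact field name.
stock_count

In warehouse_gamma, "inventory_level" holds the number of units in stock.
The fields in warehouse_beta are: "zone", "price_per_unit", "stock_count", "item_name".
"stock_count" is the match: the name refers to the same concept and its values are whole-number counts (e.g. 56, 169).
The other fields ("zone", "price_per_unit", "item_name") hold different kinds of data.

So "inventory_level" in warehouse_gamma corresponds to "stock_count" in warehouse_beta.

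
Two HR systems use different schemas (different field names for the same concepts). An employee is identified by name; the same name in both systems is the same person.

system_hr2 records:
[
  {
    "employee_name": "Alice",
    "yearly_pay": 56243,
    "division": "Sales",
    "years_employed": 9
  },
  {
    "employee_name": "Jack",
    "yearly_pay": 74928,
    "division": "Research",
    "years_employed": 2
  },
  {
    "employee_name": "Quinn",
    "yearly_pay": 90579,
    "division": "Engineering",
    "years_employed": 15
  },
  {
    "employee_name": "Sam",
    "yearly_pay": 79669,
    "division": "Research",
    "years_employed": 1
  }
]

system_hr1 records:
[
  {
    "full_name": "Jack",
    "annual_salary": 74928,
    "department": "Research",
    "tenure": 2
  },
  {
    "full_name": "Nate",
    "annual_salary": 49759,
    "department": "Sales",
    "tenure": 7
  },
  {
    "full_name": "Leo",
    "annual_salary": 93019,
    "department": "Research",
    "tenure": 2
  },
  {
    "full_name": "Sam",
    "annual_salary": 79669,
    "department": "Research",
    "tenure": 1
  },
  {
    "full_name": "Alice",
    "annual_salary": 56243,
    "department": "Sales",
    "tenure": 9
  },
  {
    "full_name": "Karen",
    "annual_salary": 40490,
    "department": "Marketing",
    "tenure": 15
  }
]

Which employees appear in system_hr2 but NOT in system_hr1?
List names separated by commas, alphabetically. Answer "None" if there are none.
Quinn

Schema mapping: "employee_name" (system_hr2) = "full_name" (system_hr1) = employee name

Names in system_hr2: ['Alice', 'Jack', 'Quinn', 'Sam']
Names in system_hr1: ['Alice', 'Jack', 'Karen', 'Leo', 'Nate', 'Sam']

In system_hr2 but not system_hr1: ['Quinn']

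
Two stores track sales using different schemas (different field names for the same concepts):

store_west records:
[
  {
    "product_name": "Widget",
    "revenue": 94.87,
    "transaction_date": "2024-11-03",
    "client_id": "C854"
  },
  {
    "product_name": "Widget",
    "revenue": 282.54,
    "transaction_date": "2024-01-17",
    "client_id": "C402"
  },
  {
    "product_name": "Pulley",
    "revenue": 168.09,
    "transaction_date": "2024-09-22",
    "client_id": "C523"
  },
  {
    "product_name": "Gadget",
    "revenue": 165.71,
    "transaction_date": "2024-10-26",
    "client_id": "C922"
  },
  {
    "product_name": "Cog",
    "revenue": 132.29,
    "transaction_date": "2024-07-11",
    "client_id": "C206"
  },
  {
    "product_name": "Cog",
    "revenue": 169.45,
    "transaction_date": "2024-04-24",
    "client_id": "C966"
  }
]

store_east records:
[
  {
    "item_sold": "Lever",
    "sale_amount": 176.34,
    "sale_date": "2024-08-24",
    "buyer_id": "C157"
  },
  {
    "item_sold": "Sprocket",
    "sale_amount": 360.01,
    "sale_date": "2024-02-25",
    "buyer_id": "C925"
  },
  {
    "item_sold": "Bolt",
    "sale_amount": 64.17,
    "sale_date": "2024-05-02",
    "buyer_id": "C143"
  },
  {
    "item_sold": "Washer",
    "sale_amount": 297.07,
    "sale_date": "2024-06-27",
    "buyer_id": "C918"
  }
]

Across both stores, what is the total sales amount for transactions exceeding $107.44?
1751.5

Schema mapping: "revenue" (store_west) = "sale_amount" (store_east) = sale amount

Sum of sales > $107.44 in store_west: 918.08
Sum of sales > $107.44 in store_east: 833.42

Total: 918.08 + 833.42 = 1751.5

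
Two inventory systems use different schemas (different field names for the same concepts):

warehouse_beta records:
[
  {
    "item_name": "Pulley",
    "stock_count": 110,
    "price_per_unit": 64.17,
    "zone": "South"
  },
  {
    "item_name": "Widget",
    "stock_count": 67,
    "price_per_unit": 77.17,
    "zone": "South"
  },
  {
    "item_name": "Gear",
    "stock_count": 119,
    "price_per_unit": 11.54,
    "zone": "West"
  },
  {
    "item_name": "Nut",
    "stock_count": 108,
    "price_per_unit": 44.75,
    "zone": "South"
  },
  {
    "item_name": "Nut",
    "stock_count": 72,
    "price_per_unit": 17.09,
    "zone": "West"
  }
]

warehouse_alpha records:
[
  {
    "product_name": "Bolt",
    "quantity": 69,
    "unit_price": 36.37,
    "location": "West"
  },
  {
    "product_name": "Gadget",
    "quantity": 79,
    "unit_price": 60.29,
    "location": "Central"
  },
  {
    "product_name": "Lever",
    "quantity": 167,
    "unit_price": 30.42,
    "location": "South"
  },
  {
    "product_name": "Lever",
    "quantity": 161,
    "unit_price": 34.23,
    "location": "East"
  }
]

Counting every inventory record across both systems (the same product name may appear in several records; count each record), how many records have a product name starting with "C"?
0

Schema mapping: "item_name" (warehouse_beta) = "product_name" (warehouse_alpha) = product name

Records with product name starting with "C" in warehouse_beta: 0
Records with product name starting with "C" in warehouse_alpha: 0

Total: 0 + 0 = 0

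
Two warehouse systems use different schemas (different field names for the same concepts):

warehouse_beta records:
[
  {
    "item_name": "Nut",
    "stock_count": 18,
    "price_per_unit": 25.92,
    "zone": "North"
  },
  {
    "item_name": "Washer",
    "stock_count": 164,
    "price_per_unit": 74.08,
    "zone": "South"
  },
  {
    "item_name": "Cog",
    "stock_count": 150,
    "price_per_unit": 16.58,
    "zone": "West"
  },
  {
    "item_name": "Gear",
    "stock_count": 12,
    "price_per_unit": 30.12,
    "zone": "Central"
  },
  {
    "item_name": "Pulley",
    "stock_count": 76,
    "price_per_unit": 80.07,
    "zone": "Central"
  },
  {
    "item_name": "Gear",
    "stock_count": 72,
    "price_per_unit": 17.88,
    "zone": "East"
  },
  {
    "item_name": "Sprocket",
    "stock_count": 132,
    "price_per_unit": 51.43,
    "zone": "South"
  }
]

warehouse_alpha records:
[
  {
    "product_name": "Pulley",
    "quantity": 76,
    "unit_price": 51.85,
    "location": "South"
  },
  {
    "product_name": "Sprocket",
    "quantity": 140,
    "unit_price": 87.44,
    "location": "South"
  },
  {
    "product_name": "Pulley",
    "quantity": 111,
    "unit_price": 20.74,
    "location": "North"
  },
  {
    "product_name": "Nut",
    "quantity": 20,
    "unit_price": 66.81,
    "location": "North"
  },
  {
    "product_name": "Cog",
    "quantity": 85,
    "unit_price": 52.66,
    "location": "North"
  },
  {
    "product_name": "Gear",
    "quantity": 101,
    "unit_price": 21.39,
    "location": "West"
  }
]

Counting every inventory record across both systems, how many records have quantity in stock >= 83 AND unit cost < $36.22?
3

Schema mappings:
- "stock_count" (warehouse_beta) = "quantity" (warehouse_alpha) = quantity
- "price_per_unit" (warehouse_beta) = "unit_price" (warehouse_alpha) = unit cost

Records meeting both conditions in warehouse_beta: 1
Records meeting both conditions in warehouse_alpha: 2

Total: 1 + 2 = 3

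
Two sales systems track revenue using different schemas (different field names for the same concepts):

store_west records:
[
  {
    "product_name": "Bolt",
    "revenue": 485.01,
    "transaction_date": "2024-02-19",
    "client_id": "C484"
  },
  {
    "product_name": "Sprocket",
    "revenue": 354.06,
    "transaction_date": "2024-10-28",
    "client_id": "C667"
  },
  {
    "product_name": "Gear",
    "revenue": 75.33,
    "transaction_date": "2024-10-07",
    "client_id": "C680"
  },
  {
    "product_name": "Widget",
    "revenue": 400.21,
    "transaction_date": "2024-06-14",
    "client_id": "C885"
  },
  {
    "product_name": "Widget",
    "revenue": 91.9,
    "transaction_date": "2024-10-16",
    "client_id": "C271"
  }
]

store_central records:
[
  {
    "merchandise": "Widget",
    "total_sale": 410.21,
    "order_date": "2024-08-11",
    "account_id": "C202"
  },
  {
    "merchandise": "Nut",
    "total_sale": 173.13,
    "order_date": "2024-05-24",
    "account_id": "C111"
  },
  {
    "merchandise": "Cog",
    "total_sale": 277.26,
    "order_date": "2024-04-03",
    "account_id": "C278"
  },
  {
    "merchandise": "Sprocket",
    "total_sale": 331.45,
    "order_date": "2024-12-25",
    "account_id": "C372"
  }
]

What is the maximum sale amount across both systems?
485.01

Reconcile: "revenue" (store_west) = "total_sale" (store_central) = sale amount

Maximum in store_west: 485.01
Maximum in store_central: 410.21

Overall maximum: max(485.01, 410.21) = 485.01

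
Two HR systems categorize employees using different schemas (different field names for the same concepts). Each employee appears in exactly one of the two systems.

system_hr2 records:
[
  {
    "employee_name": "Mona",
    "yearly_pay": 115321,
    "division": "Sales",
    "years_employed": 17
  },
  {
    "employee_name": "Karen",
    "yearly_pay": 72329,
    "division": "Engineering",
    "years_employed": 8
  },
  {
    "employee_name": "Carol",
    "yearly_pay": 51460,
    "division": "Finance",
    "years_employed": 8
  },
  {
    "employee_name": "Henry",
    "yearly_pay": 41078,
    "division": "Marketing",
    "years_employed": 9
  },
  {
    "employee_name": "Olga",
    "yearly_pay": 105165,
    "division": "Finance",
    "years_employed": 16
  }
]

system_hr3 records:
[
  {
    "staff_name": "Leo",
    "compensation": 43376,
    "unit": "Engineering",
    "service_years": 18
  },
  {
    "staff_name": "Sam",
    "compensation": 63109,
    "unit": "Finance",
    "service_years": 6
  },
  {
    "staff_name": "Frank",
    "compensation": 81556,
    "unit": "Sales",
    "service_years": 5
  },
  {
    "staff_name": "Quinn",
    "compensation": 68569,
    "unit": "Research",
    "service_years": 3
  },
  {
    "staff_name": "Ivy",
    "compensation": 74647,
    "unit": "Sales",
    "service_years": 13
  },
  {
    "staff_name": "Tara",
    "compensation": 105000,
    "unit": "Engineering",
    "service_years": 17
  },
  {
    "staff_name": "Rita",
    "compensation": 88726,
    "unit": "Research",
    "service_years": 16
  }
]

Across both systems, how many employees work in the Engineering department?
3

Schema mapping: "division" (system_hr2) = "unit" (system_hr3) = department

Engineering employees in system_hr2: 1
Engineering employees in system_hr3: 2

Total in Engineering: 1 + 2 = 3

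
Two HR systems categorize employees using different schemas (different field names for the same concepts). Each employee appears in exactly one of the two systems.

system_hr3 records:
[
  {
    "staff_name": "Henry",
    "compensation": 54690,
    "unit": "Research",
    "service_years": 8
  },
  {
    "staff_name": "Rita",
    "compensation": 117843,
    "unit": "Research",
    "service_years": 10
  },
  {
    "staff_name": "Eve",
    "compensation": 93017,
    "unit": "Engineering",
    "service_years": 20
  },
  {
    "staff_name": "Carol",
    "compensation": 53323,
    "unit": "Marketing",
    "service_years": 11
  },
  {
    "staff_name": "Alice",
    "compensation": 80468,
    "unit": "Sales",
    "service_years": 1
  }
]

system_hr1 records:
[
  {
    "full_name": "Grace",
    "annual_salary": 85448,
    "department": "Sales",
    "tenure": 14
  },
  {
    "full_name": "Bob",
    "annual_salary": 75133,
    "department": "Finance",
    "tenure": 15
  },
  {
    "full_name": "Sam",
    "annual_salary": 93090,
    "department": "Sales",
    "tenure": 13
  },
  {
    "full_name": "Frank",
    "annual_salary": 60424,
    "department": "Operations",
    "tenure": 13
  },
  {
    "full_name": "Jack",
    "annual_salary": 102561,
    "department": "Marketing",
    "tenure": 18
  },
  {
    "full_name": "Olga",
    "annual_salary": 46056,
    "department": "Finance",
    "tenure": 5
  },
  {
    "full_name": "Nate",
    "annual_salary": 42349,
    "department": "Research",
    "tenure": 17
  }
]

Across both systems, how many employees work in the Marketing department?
2

Schema mapping: "unit" (system_hr3) = "department" (system_hr1) = department

Marketing employees in system_hr3: 1
Marketing employees in system_hr1: 1

Total in Marketing: 1 + 1 = 2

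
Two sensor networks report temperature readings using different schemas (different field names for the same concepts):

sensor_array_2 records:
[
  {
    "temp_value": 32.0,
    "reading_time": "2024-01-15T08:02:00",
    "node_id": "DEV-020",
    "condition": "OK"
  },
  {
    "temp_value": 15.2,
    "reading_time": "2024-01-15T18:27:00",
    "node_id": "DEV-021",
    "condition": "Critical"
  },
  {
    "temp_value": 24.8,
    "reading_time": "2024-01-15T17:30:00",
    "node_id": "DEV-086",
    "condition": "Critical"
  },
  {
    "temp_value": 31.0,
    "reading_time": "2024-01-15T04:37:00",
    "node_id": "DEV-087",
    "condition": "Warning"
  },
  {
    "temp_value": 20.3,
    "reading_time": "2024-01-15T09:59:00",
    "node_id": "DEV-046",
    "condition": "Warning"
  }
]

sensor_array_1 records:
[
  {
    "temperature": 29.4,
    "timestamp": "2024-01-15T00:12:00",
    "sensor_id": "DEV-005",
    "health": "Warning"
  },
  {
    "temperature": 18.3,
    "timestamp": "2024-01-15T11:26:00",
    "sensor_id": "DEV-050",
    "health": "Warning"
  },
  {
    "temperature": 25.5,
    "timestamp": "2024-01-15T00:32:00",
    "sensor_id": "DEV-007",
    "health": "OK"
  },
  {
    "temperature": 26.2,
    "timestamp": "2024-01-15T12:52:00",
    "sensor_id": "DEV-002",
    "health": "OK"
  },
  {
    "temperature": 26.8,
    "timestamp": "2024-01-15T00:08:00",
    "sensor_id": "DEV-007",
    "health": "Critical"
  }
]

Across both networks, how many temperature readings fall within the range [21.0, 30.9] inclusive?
5

Schema mapping: "temp_value" (sensor_array_2) = "temperature" (sensor_array_1) = temperature

Readings in [21.0, 30.9] from sensor_array_2: 1
Readings in [21.0, 30.9] from sensor_array_1: 4

Total count: 1 + 4 = 5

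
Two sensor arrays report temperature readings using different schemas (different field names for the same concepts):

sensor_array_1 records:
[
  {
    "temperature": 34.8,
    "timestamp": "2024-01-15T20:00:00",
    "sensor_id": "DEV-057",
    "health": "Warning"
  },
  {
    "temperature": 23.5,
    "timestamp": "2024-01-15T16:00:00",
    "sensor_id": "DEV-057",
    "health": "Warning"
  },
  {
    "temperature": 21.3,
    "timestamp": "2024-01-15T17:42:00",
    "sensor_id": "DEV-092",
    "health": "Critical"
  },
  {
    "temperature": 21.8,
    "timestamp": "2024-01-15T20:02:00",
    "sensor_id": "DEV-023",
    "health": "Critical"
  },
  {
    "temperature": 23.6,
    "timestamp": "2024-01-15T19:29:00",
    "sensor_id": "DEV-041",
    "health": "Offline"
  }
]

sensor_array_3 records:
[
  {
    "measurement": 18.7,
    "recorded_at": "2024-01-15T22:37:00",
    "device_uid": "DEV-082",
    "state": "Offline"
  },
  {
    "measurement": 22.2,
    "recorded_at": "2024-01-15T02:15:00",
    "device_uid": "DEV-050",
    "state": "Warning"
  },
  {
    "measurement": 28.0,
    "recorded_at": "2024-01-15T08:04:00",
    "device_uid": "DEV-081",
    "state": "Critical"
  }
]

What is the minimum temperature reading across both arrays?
18.7

Schema mapping: "temperature" (sensor_array_1) = "measurement" (sensor_array_3) = temperature reading

Minimum in sensor_array_1: 21.3
Minimum in sensor_array_3: 18.7

Overall minimum: min(21.3, 18.7) = 18.7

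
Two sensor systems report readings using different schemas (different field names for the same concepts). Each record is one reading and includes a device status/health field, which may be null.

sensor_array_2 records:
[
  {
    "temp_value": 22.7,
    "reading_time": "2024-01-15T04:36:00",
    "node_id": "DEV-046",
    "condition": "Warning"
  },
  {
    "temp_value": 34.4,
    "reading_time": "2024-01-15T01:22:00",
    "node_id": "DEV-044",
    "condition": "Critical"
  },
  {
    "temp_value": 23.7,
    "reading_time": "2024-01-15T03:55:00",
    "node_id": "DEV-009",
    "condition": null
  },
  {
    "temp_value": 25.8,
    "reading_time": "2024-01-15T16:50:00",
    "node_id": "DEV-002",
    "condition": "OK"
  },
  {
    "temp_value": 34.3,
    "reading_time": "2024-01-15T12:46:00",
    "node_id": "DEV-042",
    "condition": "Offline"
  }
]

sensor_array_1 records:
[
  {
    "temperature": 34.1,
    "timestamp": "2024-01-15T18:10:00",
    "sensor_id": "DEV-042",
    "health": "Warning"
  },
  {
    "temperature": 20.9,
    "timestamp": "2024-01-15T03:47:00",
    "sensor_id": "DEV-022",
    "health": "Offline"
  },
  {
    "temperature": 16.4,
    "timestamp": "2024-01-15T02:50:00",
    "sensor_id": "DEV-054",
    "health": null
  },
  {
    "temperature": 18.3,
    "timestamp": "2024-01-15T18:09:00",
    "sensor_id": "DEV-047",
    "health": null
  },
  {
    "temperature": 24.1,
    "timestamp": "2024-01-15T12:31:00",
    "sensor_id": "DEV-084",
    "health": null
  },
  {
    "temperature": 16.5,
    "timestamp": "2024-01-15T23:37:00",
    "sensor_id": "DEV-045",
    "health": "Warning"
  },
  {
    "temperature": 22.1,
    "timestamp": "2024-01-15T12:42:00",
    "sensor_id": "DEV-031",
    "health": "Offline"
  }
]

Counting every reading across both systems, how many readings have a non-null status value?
8

Schema mapping: "condition" (sensor_array_2) = "health" (sensor_array_1) = status

Non-null in sensor_array_2: 4
Non-null in sensor_array_1: 4

Total non-null: 4 + 4 = 8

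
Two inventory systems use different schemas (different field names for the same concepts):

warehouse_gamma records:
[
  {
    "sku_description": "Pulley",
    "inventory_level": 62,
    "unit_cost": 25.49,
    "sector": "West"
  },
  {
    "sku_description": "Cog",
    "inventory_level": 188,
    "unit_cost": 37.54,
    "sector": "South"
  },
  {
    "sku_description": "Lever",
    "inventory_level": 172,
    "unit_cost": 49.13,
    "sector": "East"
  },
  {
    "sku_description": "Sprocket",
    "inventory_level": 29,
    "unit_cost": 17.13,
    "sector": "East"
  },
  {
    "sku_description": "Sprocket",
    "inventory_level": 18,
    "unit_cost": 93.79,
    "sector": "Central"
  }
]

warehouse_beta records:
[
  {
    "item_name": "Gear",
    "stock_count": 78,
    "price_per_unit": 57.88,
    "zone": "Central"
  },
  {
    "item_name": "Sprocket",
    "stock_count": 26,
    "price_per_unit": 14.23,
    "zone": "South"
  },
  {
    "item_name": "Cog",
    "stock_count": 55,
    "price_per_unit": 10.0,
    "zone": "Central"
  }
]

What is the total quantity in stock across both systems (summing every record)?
628

To reconcile these schemas, identify the field holding the quantity in stock in each system:
1. In warehouse_gamma it is "inventory_level"
2. In warehouse_beta it is "stock_count"

From warehouse_gamma: 62 + 188 + 172 + 29 + 18 = 469
From warehouse_beta: 78 + 26 + 55 = 159

Total: 469 + 159 = 628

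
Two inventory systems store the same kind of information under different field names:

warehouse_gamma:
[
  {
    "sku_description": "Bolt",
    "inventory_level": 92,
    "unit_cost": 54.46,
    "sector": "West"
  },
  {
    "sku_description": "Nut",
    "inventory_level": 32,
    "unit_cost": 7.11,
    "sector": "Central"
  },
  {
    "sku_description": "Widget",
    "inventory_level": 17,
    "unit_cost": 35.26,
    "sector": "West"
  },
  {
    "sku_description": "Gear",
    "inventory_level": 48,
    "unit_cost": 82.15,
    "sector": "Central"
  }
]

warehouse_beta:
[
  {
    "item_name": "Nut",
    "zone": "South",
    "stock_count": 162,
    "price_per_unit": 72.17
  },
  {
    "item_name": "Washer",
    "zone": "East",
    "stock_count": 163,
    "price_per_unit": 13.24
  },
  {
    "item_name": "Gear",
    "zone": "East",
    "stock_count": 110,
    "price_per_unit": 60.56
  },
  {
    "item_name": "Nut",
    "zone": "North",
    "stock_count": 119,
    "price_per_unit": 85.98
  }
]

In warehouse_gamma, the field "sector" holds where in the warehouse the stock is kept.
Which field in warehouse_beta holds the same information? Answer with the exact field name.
zone

In warehouse_gamma, "sector" holds where in the warehouse the stock is kept.
The fields in warehouse_beta are: "item_name", "zone", "stock_count", "price_per_unit".
"zone" is the match: the name refers to the same concept and its values are area labels (e.g. 'East', 'North').
The other fields ("item_name", "stock_count", "price_per_unit") hold different kinds of data.

So "sector" in warehouse_gamma corresponds to "zone" in warehouse_beta.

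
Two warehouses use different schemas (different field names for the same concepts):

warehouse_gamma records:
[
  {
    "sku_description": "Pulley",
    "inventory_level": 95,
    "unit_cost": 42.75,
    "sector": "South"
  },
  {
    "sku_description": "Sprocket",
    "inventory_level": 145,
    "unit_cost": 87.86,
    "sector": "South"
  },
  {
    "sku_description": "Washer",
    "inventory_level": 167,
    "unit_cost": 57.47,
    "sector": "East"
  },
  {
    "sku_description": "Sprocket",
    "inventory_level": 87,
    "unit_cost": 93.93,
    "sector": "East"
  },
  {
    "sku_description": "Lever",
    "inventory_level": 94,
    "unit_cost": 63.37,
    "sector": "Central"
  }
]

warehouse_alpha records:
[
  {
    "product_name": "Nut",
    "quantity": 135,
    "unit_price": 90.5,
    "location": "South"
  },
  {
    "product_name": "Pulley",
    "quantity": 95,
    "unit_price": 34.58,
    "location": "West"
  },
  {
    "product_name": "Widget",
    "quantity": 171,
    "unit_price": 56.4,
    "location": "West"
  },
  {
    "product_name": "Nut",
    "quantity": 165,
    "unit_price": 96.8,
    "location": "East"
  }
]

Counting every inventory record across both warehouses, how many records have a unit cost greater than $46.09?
7

Schema mapping: "unit_cost" (warehouse_gamma) = "unit_price" (warehouse_alpha) = unit cost

Records > $46.09 in warehouse_gamma: 4
Records > $46.09 in warehouse_alpha: 3

Total count: 4 + 3 = 7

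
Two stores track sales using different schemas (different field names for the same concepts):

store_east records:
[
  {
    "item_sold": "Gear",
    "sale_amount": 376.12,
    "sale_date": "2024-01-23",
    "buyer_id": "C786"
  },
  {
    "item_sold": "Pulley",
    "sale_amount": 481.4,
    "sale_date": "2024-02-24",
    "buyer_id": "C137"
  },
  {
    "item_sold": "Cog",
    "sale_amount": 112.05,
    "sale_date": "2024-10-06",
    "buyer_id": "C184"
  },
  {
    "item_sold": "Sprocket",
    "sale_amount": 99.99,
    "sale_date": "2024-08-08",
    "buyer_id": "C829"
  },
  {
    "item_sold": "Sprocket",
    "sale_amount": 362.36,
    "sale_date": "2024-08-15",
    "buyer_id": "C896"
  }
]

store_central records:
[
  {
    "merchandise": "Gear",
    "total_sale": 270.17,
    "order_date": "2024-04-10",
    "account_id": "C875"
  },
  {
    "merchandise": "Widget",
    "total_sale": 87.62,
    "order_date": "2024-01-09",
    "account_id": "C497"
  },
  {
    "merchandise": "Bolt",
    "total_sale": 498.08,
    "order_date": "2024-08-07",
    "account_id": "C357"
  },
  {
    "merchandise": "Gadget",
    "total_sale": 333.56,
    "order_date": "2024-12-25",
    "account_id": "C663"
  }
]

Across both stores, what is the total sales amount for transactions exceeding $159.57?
2321.69

Schema mapping: "sale_amount" (store_east) = "total_sale" (store_central) = sale amount

Sum of sales > $159.57 in store_east: 1219.88
Sum of sales > $159.57 in store_central: 1101.81

Total: 1219.88 + 1101.81 = 2321.69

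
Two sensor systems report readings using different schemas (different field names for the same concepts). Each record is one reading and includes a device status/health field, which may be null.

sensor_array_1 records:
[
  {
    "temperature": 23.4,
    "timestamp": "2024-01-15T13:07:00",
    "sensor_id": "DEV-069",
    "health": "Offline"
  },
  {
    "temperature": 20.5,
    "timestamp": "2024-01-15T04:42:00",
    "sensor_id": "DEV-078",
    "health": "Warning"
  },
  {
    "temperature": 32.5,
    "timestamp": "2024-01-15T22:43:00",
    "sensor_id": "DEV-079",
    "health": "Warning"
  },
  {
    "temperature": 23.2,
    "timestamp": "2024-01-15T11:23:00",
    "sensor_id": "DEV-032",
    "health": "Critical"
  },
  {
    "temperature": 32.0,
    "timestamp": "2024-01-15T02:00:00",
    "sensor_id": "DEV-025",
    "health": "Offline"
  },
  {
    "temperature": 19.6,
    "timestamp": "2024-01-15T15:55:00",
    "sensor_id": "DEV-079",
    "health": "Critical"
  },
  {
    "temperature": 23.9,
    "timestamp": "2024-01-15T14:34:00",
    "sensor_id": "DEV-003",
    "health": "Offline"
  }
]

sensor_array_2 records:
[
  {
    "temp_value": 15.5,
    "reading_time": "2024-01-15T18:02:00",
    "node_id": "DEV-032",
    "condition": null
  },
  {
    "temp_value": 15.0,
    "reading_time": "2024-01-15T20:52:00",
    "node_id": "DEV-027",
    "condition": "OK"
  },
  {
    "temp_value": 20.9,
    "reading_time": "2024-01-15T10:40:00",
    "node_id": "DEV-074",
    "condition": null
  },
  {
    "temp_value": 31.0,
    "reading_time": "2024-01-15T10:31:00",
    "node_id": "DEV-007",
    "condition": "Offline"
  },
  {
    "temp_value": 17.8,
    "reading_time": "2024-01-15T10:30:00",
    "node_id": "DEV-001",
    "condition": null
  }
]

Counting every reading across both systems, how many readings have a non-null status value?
9

Schema mapping: "health" (sensor_array_1) = "condition" (sensor_array_2) = status

Non-null in sensor_array_1: 7
Non-null in sensor_array_2: 2

Total non-null: 7 + 2 = 9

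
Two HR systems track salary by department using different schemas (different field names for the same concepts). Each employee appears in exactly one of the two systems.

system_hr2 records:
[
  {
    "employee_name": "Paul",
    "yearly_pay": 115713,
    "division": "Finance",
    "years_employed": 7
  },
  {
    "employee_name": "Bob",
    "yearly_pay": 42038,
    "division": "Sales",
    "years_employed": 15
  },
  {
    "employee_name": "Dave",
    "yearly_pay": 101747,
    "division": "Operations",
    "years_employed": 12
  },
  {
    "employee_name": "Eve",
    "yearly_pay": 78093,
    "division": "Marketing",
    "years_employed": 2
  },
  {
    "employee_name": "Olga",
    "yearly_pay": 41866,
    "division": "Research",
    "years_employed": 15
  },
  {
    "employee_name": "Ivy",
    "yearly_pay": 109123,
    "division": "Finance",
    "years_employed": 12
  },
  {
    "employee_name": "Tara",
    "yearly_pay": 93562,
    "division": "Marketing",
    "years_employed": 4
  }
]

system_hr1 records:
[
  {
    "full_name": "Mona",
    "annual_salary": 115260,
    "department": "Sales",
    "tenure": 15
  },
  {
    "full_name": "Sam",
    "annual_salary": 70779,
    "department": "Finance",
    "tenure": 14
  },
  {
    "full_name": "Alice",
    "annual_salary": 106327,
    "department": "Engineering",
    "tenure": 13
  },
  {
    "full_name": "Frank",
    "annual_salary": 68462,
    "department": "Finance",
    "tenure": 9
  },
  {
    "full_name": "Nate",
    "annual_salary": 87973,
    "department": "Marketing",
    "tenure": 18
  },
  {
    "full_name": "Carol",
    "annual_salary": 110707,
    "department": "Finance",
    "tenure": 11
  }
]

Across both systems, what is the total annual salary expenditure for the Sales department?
157298

Schema mappings:
- "division" (system_hr2) = "department" (system_hr1) = department
- "yearly_pay" (system_hr2) = "annual_salary" (system_hr1) = salary

Sales salaries from system_hr2: 42038
Sales salaries from system_hr1: 115260

Total: 42038 + 115260 = 157298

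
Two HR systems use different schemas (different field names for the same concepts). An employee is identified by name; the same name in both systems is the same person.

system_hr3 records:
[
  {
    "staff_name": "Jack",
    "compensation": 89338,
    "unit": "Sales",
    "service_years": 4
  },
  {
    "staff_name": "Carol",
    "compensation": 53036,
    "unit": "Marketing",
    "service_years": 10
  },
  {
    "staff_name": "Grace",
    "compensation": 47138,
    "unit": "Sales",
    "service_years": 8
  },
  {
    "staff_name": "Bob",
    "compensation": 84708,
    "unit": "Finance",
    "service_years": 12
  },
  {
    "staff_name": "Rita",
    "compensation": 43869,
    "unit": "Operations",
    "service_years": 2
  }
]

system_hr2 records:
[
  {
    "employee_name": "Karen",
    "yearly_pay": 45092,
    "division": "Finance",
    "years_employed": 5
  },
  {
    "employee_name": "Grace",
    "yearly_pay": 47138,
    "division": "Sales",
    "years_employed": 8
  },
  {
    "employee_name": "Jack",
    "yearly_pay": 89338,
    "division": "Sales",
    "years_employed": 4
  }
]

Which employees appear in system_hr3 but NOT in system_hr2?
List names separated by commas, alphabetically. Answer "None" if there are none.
Bob, Carol, Rita

Schema mapping: "staff_name" (system_hr3) = "employee_name" (system_hr2) = employee name

Names in system_hr3: ['Bob', 'Carol', 'Grace', 'Jack', 'Rita']
Names in system_hr2: ['Grace', 'Jack', 'Karen']

In system_hr3 but not system_hr2: ['Bob', 'Carol', 'Rita']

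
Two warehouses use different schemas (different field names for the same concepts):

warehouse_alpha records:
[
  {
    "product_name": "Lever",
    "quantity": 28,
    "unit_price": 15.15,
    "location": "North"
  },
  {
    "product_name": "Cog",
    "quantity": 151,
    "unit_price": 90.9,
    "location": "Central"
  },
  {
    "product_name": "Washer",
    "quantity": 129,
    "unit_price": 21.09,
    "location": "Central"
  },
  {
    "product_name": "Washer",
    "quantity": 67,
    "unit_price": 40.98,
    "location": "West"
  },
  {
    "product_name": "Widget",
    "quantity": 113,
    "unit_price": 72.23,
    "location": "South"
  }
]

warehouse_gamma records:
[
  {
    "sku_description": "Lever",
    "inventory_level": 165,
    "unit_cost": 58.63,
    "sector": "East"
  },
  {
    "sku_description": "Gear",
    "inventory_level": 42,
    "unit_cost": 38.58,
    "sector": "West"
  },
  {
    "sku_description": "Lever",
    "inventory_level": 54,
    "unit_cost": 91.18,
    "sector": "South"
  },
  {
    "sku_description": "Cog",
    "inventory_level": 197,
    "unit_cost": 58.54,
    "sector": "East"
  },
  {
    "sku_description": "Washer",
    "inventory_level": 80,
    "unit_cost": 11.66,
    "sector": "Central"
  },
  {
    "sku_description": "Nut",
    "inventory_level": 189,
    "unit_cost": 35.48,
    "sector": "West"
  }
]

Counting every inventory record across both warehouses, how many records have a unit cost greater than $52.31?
5

Schema mapping: "unit_price" (warehouse_alpha) = "unit_cost" (warehouse_gamma) = unit cost

Records > $52.31 in warehouse_alpha: 2
Records > $52.31 in warehouse_gamma: 3

Total count: 2 + 3 = 5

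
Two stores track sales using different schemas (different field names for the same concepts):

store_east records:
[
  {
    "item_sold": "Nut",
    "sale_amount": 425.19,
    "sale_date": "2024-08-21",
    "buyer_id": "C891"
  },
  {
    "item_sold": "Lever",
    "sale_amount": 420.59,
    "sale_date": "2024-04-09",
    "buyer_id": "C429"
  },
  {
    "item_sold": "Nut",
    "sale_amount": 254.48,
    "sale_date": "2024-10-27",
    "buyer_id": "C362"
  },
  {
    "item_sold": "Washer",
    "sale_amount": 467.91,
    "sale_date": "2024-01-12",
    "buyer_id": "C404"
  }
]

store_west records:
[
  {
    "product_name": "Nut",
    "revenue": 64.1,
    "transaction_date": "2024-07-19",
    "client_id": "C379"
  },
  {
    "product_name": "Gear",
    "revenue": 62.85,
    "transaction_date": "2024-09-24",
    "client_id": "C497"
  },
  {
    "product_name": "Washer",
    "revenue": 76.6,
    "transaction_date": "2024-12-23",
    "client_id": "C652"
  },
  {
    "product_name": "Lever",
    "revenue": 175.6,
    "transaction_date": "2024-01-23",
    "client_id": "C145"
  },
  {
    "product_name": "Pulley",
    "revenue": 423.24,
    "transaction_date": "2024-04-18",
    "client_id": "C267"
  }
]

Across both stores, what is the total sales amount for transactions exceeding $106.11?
2167.01

Schema mapping: "sale_amount" (store_east) = "revenue" (store_west) = sale amount

Sum of sales > $106.11 in store_east: 1568.17
Sum of sales > $106.11 in store_west: 598.84

Total: 1568.17 + 598.84 = 2167.01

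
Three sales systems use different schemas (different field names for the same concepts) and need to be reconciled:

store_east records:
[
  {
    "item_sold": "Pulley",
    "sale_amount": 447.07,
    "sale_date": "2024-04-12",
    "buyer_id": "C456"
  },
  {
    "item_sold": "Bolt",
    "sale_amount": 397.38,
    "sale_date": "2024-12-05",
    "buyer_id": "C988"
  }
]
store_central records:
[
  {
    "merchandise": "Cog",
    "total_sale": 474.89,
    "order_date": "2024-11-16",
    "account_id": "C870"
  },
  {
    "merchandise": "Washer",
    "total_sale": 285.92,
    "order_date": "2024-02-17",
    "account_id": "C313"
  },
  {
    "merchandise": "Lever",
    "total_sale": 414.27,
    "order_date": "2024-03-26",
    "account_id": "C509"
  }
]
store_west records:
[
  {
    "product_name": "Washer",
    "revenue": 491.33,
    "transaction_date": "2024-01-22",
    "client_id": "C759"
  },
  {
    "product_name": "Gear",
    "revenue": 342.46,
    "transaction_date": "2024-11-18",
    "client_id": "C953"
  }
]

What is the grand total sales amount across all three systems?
2853.32

Schema reconciliation - all amount fields map to sale amount:

store_east (sale_amount): 844.45
store_central (total_sale): 1175.08
store_west (revenue): 833.79

Grand total: 2853.32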